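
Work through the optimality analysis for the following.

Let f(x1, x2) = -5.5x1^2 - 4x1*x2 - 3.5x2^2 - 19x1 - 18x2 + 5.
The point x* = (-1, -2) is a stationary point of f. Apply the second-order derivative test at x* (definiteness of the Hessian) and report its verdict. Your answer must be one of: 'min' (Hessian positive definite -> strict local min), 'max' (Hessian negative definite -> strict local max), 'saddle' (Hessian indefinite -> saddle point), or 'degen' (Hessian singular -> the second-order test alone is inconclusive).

Compute the Hessian H = grad^2 f:
  H = [[-11, -4], [-4, -7]]
Verify stationarity: grad f(x*) = H x* + g = (0, 0).
Eigenvalues of H: -13.4721, -4.5279.
Both eigenvalues < 0, so H is negative definite -> x* is a strict local max.

max


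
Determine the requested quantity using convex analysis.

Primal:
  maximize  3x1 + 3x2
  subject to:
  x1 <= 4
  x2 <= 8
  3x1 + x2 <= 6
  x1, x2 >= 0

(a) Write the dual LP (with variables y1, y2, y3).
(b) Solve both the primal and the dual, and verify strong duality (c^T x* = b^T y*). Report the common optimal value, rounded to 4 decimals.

The standard primal-dual pair for 'max c^T x s.t. A x <= b, x >= 0' is:
  Dual:  min b^T y  s.t.  A^T y >= c,  y >= 0.

So the dual LP is:
  minimize  4y1 + 8y2 + 6y3
  subject to:
    y1 + 3y3 >= 3
    y2 + y3 >= 3
    y1, y2, y3 >= 0

Solving the primal: x* = (0, 6).
  primal value c^T x* = 18.
Solving the dual: y* = (0, 0, 3).
  dual value b^T y* = 18.
Strong duality: c^T x* = b^T y*. Confirmed.

18


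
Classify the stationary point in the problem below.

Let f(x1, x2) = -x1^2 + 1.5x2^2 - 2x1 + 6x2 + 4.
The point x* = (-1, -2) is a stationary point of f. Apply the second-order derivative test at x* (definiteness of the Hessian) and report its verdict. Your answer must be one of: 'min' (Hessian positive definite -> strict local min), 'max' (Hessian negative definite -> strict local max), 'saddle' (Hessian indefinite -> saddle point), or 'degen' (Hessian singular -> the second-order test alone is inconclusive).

Compute the Hessian H = grad^2 f:
  H = [[-2, 0], [0, 3]]
Verify stationarity: grad f(x*) = H x* + g = (0, 0).
Eigenvalues of H: -2, 3.
Eigenvalues have mixed signs, so H is indefinite -> x* is a saddle point.

saddle


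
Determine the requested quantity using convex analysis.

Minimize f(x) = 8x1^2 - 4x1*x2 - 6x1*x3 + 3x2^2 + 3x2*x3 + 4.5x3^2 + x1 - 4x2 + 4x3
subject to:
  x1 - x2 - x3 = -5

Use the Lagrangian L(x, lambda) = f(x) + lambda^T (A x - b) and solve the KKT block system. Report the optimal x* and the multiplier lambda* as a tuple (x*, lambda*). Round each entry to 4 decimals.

Form the Lagrangian:
  L(x, lambda) = (1/2) x^T Q x + c^T x + lambda^T (A x - b)
Stationarity (grad_x L = 0): Q x + c + A^T lambda = 0.
Primal feasibility: A x = b.

This gives the KKT block system:
  [ Q   A^T ] [ x     ]   [-c ]
  [ A    0  ] [ lambda ] = [ b ]

Solving the linear system:
  x*      = (-0.2772, 4.099, 0.6238)
  lambda* = (23.5743)
  f(x*)   = 51.8465

x* = (-0.2772, 4.099, 0.6238), lambda* = (23.5743)


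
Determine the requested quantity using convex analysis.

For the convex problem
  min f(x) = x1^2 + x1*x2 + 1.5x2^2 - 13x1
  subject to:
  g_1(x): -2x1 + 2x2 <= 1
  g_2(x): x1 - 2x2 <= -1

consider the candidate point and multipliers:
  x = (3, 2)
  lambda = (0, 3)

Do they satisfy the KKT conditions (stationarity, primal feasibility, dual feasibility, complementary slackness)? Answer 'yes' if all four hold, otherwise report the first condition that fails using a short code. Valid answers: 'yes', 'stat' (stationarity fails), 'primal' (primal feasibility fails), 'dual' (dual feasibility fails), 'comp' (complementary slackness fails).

Gradient of f: grad f(x) = Q x + c = (-5, 9)
Constraint values g_i(x) = a_i^T x - b_i:
  g_1((3, 2)) = -3
  g_2((3, 2)) = 0
Stationarity residual: grad f(x) + sum_i lambda_i a_i = (-2, 3)
  -> stationarity FAILS
Primal feasibility (all g_i <= 0): OK
Dual feasibility (all lambda_i >= 0): OK
Complementary slackness (lambda_i * g_i(x) = 0 for all i): OK

Verdict: the first failing condition is stationarity -> stat.

stat


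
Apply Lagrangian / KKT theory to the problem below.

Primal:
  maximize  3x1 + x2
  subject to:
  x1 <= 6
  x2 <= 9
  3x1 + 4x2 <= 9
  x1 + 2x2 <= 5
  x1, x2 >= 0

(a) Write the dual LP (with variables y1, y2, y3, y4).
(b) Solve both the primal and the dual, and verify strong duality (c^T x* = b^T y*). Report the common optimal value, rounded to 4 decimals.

The standard primal-dual pair for 'max c^T x s.t. A x <= b, x >= 0' is:
  Dual:  min b^T y  s.t.  A^T y >= c,  y >= 0.

So the dual LP is:
  minimize  6y1 + 9y2 + 9y3 + 5y4
  subject to:
    y1 + 3y3 + y4 >= 3
    y2 + 4y3 + 2y4 >= 1
    y1, y2, y3, y4 >= 0

Solving the primal: x* = (3, 0).
  primal value c^T x* = 9.
Solving the dual: y* = (0, 0, 1, 0).
  dual value b^T y* = 9.
Strong duality: c^T x* = b^T y*. Confirmed.

9


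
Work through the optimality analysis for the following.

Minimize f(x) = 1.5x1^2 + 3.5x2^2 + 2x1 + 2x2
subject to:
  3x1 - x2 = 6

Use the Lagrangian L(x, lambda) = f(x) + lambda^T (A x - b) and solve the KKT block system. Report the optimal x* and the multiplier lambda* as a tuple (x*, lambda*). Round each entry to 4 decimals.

Form the Lagrangian:
  L(x, lambda) = (1/2) x^T Q x + c^T x + lambda^T (A x - b)
Stationarity (grad_x L = 0): Q x + c + A^T lambda = 0.
Primal feasibility: A x = b.

This gives the KKT block system:
  [ Q   A^T ] [ x     ]   [-c ]
  [ A    0  ] [ lambda ] = [ b ]

Solving the linear system:
  x*      = (1.7879, -0.6364)
  lambda* = (-2.4545)
  f(x*)   = 8.5152

x* = (1.7879, -0.6364), lambda* = (-2.4545)


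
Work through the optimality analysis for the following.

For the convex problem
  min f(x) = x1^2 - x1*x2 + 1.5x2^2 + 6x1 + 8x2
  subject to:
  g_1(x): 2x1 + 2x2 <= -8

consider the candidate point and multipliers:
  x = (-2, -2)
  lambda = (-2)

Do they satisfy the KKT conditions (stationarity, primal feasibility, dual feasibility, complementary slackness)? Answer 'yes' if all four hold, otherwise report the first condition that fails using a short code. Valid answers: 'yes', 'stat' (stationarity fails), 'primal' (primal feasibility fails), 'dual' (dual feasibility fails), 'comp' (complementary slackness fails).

Gradient of f: grad f(x) = Q x + c = (4, 4)
Constraint values g_i(x) = a_i^T x - b_i:
  g_1((-2, -2)) = 0
Stationarity residual: grad f(x) + sum_i lambda_i a_i = (0, 0)
  -> stationarity OK
Primal feasibility (all g_i <= 0): OK
Dual feasibility (all lambda_i >= 0): FAILS
Complementary slackness (lambda_i * g_i(x) = 0 for all i): OK

Verdict: the first failing condition is dual_feasibility -> dual.

dual


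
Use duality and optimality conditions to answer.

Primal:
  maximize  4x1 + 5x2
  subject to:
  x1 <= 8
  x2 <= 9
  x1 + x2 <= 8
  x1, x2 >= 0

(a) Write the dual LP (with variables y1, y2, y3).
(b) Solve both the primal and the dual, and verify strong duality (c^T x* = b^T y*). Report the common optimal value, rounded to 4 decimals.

The standard primal-dual pair for 'max c^T x s.t. A x <= b, x >= 0' is:
  Dual:  min b^T y  s.t.  A^T y >= c,  y >= 0.

So the dual LP is:
  minimize  8y1 + 9y2 + 8y3
  subject to:
    y1 + y3 >= 4
    y2 + y3 >= 5
    y1, y2, y3 >= 0

Solving the primal: x* = (0, 8).
  primal value c^T x* = 40.
Solving the dual: y* = (0, 0, 5).
  dual value b^T y* = 40.
Strong duality: c^T x* = b^T y*. Confirmed.

40


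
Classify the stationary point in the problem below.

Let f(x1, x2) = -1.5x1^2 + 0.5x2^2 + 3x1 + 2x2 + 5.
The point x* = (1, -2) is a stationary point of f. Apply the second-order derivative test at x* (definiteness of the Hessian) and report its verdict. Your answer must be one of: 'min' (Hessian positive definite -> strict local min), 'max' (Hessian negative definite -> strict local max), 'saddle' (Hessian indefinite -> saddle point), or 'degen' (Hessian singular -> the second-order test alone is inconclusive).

Compute the Hessian H = grad^2 f:
  H = [[-3, 0], [0, 1]]
Verify stationarity: grad f(x*) = H x* + g = (0, 0).
Eigenvalues of H: -3, 1.
Eigenvalues have mixed signs, so H is indefinite -> x* is a saddle point.

saddle


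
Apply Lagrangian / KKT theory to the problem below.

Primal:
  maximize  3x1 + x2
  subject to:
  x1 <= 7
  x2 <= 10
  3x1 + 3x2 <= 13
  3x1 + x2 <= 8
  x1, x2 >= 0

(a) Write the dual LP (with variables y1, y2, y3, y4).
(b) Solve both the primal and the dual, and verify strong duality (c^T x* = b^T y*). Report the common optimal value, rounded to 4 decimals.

The standard primal-dual pair for 'max c^T x s.t. A x <= b, x >= 0' is:
  Dual:  min b^T y  s.t.  A^T y >= c,  y >= 0.

So the dual LP is:
  minimize  7y1 + 10y2 + 13y3 + 8y4
  subject to:
    y1 + 3y3 + 3y4 >= 3
    y2 + 3y3 + y4 >= 1
    y1, y2, y3, y4 >= 0

Solving the primal: x* = (1.8333, 2.5).
  primal value c^T x* = 8.
Solving the dual: y* = (0, 0, 0, 1).
  dual value b^T y* = 8.
Strong duality: c^T x* = b^T y*. Confirmed.

8


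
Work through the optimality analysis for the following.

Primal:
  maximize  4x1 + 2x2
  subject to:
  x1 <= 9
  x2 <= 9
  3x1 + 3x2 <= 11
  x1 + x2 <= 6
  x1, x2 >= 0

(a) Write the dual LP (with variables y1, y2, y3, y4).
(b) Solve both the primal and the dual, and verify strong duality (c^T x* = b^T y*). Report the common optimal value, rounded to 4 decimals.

The standard primal-dual pair for 'max c^T x s.t. A x <= b, x >= 0' is:
  Dual:  min b^T y  s.t.  A^T y >= c,  y >= 0.

So the dual LP is:
  minimize  9y1 + 9y2 + 11y3 + 6y4
  subject to:
    y1 + 3y3 + y4 >= 4
    y2 + 3y3 + y4 >= 2
    y1, y2, y3, y4 >= 0

Solving the primal: x* = (3.6667, 0).
  primal value c^T x* = 14.6667.
Solving the dual: y* = (0, 0, 1.3333, 0).
  dual value b^T y* = 14.6667.
Strong duality: c^T x* = b^T y*. Confirmed.

14.6667


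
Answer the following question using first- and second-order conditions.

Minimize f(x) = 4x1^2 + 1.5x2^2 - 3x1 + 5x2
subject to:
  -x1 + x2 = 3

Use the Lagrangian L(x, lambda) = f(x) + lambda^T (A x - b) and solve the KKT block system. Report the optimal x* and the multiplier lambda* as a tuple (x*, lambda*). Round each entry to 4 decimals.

Form the Lagrangian:
  L(x, lambda) = (1/2) x^T Q x + c^T x + lambda^T (A x - b)
Stationarity (grad_x L = 0): Q x + c + A^T lambda = 0.
Primal feasibility: A x = b.

This gives the KKT block system:
  [ Q   A^T ] [ x     ]   [-c ]
  [ A    0  ] [ lambda ] = [ b ]

Solving the linear system:
  x*      = (-1, 2)
  lambda* = (-11)
  f(x*)   = 23

x* = (-1, 2), lambda* = (-11)


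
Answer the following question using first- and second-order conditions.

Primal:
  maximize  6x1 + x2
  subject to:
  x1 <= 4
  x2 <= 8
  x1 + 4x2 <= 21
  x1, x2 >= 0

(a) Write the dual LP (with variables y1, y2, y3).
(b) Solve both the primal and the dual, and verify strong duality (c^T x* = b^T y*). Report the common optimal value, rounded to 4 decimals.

The standard primal-dual pair for 'max c^T x s.t. A x <= b, x >= 0' is:
  Dual:  min b^T y  s.t.  A^T y >= c,  y >= 0.

So the dual LP is:
  minimize  4y1 + 8y2 + 21y3
  subject to:
    y1 + y3 >= 6
    y2 + 4y3 >= 1
    y1, y2, y3 >= 0

Solving the primal: x* = (4, 4.25).
  primal value c^T x* = 28.25.
Solving the dual: y* = (5.75, 0, 0.25).
  dual value b^T y* = 28.25.
Strong duality: c^T x* = b^T y*. Confirmed.

28.25


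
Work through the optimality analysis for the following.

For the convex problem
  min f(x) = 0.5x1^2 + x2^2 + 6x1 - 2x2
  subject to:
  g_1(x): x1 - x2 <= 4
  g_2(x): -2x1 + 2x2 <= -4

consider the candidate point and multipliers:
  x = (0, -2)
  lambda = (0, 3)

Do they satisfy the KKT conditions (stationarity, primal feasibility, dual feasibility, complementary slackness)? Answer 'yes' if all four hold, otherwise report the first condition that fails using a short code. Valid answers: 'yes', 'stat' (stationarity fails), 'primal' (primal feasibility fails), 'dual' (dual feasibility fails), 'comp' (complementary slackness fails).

Gradient of f: grad f(x) = Q x + c = (6, -6)
Constraint values g_i(x) = a_i^T x - b_i:
  g_1((0, -2)) = -2
  g_2((0, -2)) = 0
Stationarity residual: grad f(x) + sum_i lambda_i a_i = (0, 0)
  -> stationarity OK
Primal feasibility (all g_i <= 0): OK
Dual feasibility (all lambda_i >= 0): OK
Complementary slackness (lambda_i * g_i(x) = 0 for all i): OK

Verdict: yes, KKT holds.

yes


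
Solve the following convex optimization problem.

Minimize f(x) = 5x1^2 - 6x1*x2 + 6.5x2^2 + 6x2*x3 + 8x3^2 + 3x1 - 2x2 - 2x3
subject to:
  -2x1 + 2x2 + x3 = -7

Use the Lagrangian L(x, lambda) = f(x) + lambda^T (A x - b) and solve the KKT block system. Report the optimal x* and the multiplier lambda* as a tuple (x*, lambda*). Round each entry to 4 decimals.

Form the Lagrangian:
  L(x, lambda) = (1/2) x^T Q x + c^T x + lambda^T (A x - b)
Stationarity (grad_x L = 0): Q x + c + A^T lambda = 0.
Primal feasibility: A x = b.

This gives the KKT block system:
  [ Q   A^T ] [ x     ]   [-c ]
  [ A    0  ] [ lambda ] = [ b ]

Solving the linear system:
  x*      = (2.2455, -1.0143, -0.4803)
  lambda* = (15.7706)
  f(x*)   = 60.06

x* = (2.2455, -1.0143, -0.4803), lambda* = (15.7706)


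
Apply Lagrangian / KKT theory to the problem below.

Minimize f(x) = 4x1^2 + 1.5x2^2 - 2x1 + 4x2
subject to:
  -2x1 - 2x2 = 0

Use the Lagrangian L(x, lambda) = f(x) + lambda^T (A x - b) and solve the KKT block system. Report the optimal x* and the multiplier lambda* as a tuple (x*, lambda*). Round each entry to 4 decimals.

Form the Lagrangian:
  L(x, lambda) = (1/2) x^T Q x + c^T x + lambda^T (A x - b)
Stationarity (grad_x L = 0): Q x + c + A^T lambda = 0.
Primal feasibility: A x = b.

This gives the KKT block system:
  [ Q   A^T ] [ x     ]   [-c ]
  [ A    0  ] [ lambda ] = [ b ]

Solving the linear system:
  x*      = (0.5455, -0.5455)
  lambda* = (1.1818)
  f(x*)   = -1.6364

x* = (0.5455, -0.5455), lambda* = (1.1818)


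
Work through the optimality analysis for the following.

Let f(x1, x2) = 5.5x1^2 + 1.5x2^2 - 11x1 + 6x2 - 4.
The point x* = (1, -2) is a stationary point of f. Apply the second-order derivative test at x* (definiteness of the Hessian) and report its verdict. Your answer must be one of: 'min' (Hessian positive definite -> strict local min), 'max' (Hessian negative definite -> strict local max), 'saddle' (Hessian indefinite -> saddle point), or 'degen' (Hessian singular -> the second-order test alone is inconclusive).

Compute the Hessian H = grad^2 f:
  H = [[11, 0], [0, 3]]
Verify stationarity: grad f(x*) = H x* + g = (0, 0).
Eigenvalues of H: 3, 11.
Both eigenvalues > 0, so H is positive definite -> x* is a strict local min.

min


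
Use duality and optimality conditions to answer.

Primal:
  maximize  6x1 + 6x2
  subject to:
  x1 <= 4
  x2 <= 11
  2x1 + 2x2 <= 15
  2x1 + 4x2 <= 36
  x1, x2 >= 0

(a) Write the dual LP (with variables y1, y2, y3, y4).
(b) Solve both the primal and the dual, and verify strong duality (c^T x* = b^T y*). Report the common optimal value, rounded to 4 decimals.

The standard primal-dual pair for 'max c^T x s.t. A x <= b, x >= 0' is:
  Dual:  min b^T y  s.t.  A^T y >= c,  y >= 0.

So the dual LP is:
  minimize  4y1 + 11y2 + 15y3 + 36y4
  subject to:
    y1 + 2y3 + 2y4 >= 6
    y2 + 2y3 + 4y4 >= 6
    y1, y2, y3, y4 >= 0

Solving the primal: x* = (4, 3.5).
  primal value c^T x* = 45.
Solving the dual: y* = (0, 0, 3, 0).
  dual value b^T y* = 45.
Strong duality: c^T x* = b^T y*. Confirmed.

45


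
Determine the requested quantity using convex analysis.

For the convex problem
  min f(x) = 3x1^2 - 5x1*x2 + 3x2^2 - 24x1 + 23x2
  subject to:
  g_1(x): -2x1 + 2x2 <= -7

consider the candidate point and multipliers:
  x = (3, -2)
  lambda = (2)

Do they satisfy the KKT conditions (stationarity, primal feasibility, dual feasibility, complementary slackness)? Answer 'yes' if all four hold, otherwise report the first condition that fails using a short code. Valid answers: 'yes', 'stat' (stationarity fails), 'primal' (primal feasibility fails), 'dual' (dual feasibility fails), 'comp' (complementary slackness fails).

Gradient of f: grad f(x) = Q x + c = (4, -4)
Constraint values g_i(x) = a_i^T x - b_i:
  g_1((3, -2)) = -3
Stationarity residual: grad f(x) + sum_i lambda_i a_i = (0, 0)
  -> stationarity OK
Primal feasibility (all g_i <= 0): OK
Dual feasibility (all lambda_i >= 0): OK
Complementary slackness (lambda_i * g_i(x) = 0 for all i): FAILS

Verdict: the first failing condition is complementary_slackness -> comp.

comp


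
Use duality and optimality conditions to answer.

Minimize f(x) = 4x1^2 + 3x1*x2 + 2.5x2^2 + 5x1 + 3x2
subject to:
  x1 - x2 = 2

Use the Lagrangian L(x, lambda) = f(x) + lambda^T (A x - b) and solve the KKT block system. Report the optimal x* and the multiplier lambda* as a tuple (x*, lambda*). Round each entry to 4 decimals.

Form the Lagrangian:
  L(x, lambda) = (1/2) x^T Q x + c^T x + lambda^T (A x - b)
Stationarity (grad_x L = 0): Q x + c + A^T lambda = 0.
Primal feasibility: A x = b.

This gives the KKT block system:
  [ Q   A^T ] [ x     ]   [-c ]
  [ A    0  ] [ lambda ] = [ b ]

Solving the linear system:
  x*      = (0.4211, -1.5789)
  lambda* = (-3.6316)
  f(x*)   = 2.3158

x* = (0.4211, -1.5789), lambda* = (-3.6316)


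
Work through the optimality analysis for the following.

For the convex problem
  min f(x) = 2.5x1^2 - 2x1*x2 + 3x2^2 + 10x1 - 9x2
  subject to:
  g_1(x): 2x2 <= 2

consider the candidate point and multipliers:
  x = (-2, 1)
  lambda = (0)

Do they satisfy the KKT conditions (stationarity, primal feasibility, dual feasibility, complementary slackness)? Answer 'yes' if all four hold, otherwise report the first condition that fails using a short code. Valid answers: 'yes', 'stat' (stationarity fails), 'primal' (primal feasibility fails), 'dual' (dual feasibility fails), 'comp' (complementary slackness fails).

Gradient of f: grad f(x) = Q x + c = (-2, 1)
Constraint values g_i(x) = a_i^T x - b_i:
  g_1((-2, 1)) = 0
Stationarity residual: grad f(x) + sum_i lambda_i a_i = (-2, 1)
  -> stationarity FAILS
Primal feasibility (all g_i <= 0): OK
Dual feasibility (all lambda_i >= 0): OK
Complementary slackness (lambda_i * g_i(x) = 0 for all i): OK

Verdict: the first failing condition is stationarity -> stat.

stat


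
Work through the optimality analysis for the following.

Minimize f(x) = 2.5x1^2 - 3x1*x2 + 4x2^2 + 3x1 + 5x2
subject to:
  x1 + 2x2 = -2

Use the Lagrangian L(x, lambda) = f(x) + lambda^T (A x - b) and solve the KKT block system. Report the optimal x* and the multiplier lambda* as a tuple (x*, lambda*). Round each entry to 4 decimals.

Form the Lagrangian:
  L(x, lambda) = (1/2) x^T Q x + c^T x + lambda^T (A x - b)
Stationarity (grad_x L = 0): Q x + c + A^T lambda = 0.
Primal feasibility: A x = b.

This gives the KKT block system:
  [ Q   A^T ] [ x     ]   [-c ]
  [ A    0  ] [ lambda ] = [ b ]

Solving the linear system:
  x*      = (-0.75, -0.625)
  lambda* = (-1.125)
  f(x*)   = -3.8125

x* = (-0.75, -0.625), lambda* = (-1.125)


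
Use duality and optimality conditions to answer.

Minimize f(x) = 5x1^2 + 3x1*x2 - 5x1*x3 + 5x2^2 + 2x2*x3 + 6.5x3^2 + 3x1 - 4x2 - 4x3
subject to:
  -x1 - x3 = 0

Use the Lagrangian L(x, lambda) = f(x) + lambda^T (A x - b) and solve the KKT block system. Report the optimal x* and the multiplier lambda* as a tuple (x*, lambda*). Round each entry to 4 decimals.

Form the Lagrangian:
  L(x, lambda) = (1/2) x^T Q x + c^T x + lambda^T (A x - b)
Stationarity (grad_x L = 0): Q x + c + A^T lambda = 0.
Primal feasibility: A x = b.

This gives the KKT block system:
  [ Q   A^T ] [ x     ]   [-c ]
  [ A    0  ] [ lambda ] = [ b ]

Solving the linear system:
  x*      = (-0.2249, 0.4225, 0.2249)
  lambda* = (0.8936)
  f(x*)   = -1.6322

x* = (-0.2249, 0.4225, 0.2249), lambda* = (0.8936)


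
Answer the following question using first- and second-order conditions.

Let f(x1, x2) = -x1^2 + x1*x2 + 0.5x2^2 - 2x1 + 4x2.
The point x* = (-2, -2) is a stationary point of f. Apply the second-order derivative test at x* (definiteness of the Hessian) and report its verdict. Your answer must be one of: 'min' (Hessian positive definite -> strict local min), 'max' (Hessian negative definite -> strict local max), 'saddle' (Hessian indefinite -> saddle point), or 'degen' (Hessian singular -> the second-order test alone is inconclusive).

Compute the Hessian H = grad^2 f:
  H = [[-2, 1], [1, 1]]
Verify stationarity: grad f(x*) = H x* + g = (0, 0).
Eigenvalues of H: -2.3028, 1.3028.
Eigenvalues have mixed signs, so H is indefinite -> x* is a saddle point.

saddle


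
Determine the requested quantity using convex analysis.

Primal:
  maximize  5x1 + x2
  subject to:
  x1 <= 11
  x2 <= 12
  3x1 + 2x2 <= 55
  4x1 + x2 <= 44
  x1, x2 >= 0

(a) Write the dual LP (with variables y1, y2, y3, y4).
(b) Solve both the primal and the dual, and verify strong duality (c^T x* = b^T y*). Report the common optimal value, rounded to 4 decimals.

The standard primal-dual pair for 'max c^T x s.t. A x <= b, x >= 0' is:
  Dual:  min b^T y  s.t.  A^T y >= c,  y >= 0.

So the dual LP is:
  minimize  11y1 + 12y2 + 55y3 + 44y4
  subject to:
    y1 + 3y3 + 4y4 >= 5
    y2 + 2y3 + y4 >= 1
    y1, y2, y3, y4 >= 0

Solving the primal: x* = (11, 0).
  primal value c^T x* = 55.
Solving the dual: y* = (0, 0, 0, 1.25).
  dual value b^T y* = 55.
Strong duality: c^T x* = b^T y*. Confirmed.

55


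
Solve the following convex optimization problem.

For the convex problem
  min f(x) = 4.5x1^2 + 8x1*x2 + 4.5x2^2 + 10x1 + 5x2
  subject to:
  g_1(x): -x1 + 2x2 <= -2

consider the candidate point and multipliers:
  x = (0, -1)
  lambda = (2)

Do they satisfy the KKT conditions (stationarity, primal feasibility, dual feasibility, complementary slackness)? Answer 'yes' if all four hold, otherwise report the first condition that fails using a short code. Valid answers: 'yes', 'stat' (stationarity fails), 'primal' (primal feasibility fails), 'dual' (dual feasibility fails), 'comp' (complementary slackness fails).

Gradient of f: grad f(x) = Q x + c = (2, -4)
Constraint values g_i(x) = a_i^T x - b_i:
  g_1((0, -1)) = 0
Stationarity residual: grad f(x) + sum_i lambda_i a_i = (0, 0)
  -> stationarity OK
Primal feasibility (all g_i <= 0): OK
Dual feasibility (all lambda_i >= 0): OK
Complementary slackness (lambda_i * g_i(x) = 0 for all i): OK

Verdict: yes, KKT holds.

yes


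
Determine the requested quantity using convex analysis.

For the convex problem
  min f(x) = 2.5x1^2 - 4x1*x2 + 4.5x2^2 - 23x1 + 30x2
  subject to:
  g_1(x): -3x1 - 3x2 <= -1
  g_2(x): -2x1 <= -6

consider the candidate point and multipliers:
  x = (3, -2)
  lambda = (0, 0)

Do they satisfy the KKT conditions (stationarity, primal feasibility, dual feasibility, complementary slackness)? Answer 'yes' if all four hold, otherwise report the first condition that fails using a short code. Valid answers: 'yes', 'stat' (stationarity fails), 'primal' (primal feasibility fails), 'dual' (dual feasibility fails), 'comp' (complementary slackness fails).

Gradient of f: grad f(x) = Q x + c = (0, 0)
Constraint values g_i(x) = a_i^T x - b_i:
  g_1((3, -2)) = -2
  g_2((3, -2)) = 0
Stationarity residual: grad f(x) + sum_i lambda_i a_i = (0, 0)
  -> stationarity OK
Primal feasibility (all g_i <= 0): OK
Dual feasibility (all lambda_i >= 0): OK
Complementary slackness (lambda_i * g_i(x) = 0 for all i): OK

Verdict: yes, KKT holds.

yes


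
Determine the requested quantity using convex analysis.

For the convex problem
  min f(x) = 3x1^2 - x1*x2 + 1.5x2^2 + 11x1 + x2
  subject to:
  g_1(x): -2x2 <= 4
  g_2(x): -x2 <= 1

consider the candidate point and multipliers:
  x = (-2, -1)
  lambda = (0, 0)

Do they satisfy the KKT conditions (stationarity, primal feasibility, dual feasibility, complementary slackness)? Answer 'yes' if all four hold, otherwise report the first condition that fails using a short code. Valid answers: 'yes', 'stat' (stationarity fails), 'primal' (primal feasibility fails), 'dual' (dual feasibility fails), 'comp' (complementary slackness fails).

Gradient of f: grad f(x) = Q x + c = (0, 0)
Constraint values g_i(x) = a_i^T x - b_i:
  g_1((-2, -1)) = -2
  g_2((-2, -1)) = 0
Stationarity residual: grad f(x) + sum_i lambda_i a_i = (0, 0)
  -> stationarity OK
Primal feasibility (all g_i <= 0): OK
Dual feasibility (all lambda_i >= 0): OK
Complementary slackness (lambda_i * g_i(x) = 0 for all i): OK

Verdict: yes, KKT holds.

yes


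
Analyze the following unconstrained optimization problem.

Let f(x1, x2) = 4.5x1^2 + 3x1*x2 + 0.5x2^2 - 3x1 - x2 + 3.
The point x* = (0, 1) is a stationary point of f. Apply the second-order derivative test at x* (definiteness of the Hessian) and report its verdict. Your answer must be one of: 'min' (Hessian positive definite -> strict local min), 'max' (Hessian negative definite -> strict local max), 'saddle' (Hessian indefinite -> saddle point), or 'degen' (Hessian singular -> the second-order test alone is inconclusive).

Compute the Hessian H = grad^2 f:
  H = [[9, 3], [3, 1]]
Verify stationarity: grad f(x*) = H x* + g = (0, 0).
Eigenvalues of H: 0, 10.
H has a zero eigenvalue (singular; positive semidefinite but not definite), so H is neither positive definite, negative definite, nor indefinite. The second-order test alone is inconclusive -> degen.
(Indeed, f is constant along the null direction of H through x*, so x* is not a strict local extremum.)

degen


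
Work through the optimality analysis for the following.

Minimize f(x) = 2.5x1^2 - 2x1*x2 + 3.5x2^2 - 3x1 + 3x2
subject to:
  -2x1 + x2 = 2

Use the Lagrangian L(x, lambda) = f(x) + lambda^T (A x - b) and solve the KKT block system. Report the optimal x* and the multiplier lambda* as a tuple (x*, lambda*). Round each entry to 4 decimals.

Form the Lagrangian:
  L(x, lambda) = (1/2) x^T Q x + c^T x + lambda^T (A x - b)
Stationarity (grad_x L = 0): Q x + c + A^T lambda = 0.
Primal feasibility: A x = b.

This gives the KKT block system:
  [ Q   A^T ] [ x     ]   [-c ]
  [ A    0  ] [ lambda ] = [ b ]

Solving the linear system:
  x*      = (-1.08, -0.16)
  lambda* = (-4.04)
  f(x*)   = 5.42

x* = (-1.08, -0.16), lambda* = (-4.04)


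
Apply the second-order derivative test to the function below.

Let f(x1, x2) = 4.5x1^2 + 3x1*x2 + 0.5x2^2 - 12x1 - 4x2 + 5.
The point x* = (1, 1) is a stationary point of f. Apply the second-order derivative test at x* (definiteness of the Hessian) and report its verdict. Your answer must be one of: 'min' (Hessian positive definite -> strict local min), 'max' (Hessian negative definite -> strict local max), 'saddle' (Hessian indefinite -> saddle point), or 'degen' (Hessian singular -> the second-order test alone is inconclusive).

Compute the Hessian H = grad^2 f:
  H = [[9, 3], [3, 1]]
Verify stationarity: grad f(x*) = H x* + g = (0, 0).
Eigenvalues of H: 0, 10.
H has a zero eigenvalue (singular; positive semidefinite but not definite), so H is neither positive definite, negative definite, nor indefinite. The second-order test alone is inconclusive -> degen.
(Indeed, f is constant along the null direction of H through x*, so x* is not a strict local extremum.)

degen


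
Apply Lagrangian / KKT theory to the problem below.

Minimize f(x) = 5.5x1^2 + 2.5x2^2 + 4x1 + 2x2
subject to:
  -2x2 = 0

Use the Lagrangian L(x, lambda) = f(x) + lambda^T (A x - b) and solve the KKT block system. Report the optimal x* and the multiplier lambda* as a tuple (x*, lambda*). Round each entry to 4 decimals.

Form the Lagrangian:
  L(x, lambda) = (1/2) x^T Q x + c^T x + lambda^T (A x - b)
Stationarity (grad_x L = 0): Q x + c + A^T lambda = 0.
Primal feasibility: A x = b.

This gives the KKT block system:
  [ Q   A^T ] [ x     ]   [-c ]
  [ A    0  ] [ lambda ] = [ b ]

Solving the linear system:
  x*      = (-0.3636, 0)
  lambda* = (1)
  f(x*)   = -0.7273

x* = (-0.3636, 0), lambda* = (1)


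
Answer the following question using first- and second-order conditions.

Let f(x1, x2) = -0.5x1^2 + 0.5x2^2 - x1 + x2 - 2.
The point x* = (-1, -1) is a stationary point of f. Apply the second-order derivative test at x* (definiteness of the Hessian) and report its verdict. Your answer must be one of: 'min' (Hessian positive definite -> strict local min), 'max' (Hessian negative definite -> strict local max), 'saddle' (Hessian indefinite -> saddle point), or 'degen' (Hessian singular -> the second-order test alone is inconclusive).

Compute the Hessian H = grad^2 f:
  H = [[-1, 0], [0, 1]]
Verify stationarity: grad f(x*) = H x* + g = (0, 0).
Eigenvalues of H: -1, 1.
Eigenvalues have mixed signs, so H is indefinite -> x* is a saddle point.

saddle


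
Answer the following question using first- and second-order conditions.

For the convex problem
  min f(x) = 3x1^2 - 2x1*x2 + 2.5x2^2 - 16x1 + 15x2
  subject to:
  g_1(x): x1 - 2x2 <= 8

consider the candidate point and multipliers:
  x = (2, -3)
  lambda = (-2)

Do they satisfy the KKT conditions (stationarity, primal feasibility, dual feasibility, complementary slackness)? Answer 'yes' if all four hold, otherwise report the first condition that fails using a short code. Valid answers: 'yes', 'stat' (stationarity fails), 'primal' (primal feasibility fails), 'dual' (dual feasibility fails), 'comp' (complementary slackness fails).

Gradient of f: grad f(x) = Q x + c = (2, -4)
Constraint values g_i(x) = a_i^T x - b_i:
  g_1((2, -3)) = 0
Stationarity residual: grad f(x) + sum_i lambda_i a_i = (0, 0)
  -> stationarity OK
Primal feasibility (all g_i <= 0): OK
Dual feasibility (all lambda_i >= 0): FAILS
Complementary slackness (lambda_i * g_i(x) = 0 for all i): OK

Verdict: the first failing condition is dual_feasibility -> dual.

dual


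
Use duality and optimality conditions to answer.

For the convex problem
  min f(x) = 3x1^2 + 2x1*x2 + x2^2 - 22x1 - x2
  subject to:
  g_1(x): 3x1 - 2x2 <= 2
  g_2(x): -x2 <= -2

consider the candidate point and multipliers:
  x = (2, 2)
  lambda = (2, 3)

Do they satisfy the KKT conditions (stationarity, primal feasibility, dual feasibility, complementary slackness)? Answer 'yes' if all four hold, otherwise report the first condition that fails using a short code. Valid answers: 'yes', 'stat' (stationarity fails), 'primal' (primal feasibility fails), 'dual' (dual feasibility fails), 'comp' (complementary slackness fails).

Gradient of f: grad f(x) = Q x + c = (-6, 7)
Constraint values g_i(x) = a_i^T x - b_i:
  g_1((2, 2)) = 0
  g_2((2, 2)) = 0
Stationarity residual: grad f(x) + sum_i lambda_i a_i = (0, 0)
  -> stationarity OK
Primal feasibility (all g_i <= 0): OK
Dual feasibility (all lambda_i >= 0): OK
Complementary slackness (lambda_i * g_i(x) = 0 for all i): OK

Verdict: yes, KKT holds.

yes


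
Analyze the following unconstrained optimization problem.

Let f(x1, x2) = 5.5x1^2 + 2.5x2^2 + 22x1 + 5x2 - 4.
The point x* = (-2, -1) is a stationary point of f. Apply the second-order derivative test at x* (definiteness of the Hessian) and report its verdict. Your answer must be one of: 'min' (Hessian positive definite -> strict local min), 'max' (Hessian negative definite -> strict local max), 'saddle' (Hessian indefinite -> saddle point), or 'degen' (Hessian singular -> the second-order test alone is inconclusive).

Compute the Hessian H = grad^2 f:
  H = [[11, 0], [0, 5]]
Verify stationarity: grad f(x*) = H x* + g = (0, 0).
Eigenvalues of H: 5, 11.
Both eigenvalues > 0, so H is positive definite -> x* is a strict local min.

min


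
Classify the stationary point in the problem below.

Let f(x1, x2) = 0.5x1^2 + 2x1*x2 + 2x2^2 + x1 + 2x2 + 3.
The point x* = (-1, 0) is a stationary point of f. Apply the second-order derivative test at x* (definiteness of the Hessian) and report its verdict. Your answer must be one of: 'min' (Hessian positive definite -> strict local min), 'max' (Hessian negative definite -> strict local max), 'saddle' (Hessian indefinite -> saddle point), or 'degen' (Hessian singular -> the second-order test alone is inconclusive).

Compute the Hessian H = grad^2 f:
  H = [[1, 2], [2, 4]]
Verify stationarity: grad f(x*) = H x* + g = (0, 0).
Eigenvalues of H: 0, 5.
H has a zero eigenvalue (singular; positive semidefinite but not definite), so H is neither positive definite, negative definite, nor indefinite. The second-order test alone is inconclusive -> degen.
(Indeed, f is constant along the null direction of H through x*, so x* is not a strict local extremum.)

degen


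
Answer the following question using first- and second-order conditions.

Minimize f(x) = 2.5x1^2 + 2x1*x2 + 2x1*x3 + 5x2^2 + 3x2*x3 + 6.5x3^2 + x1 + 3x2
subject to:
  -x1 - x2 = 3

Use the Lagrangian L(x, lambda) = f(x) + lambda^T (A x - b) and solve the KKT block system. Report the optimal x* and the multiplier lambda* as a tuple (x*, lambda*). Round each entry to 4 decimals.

Form the Lagrangian:
  L(x, lambda) = (1/2) x^T Q x + c^T x + lambda^T (A x - b)
Stationarity (grad_x L = 0): Q x + c + A^T lambda = 0.
Primal feasibility: A x = b.

This gives the KKT block system:
  [ Q   A^T ] [ x     ]   [-c ]
  [ A    0  ] [ lambda ] = [ b ]

Solving the linear system:
  x*      = (-1.9507, -1.0493, 0.5423)
  lambda* = (-9.7676)
  f(x*)   = 12.1021

x* = (-1.9507, -1.0493, 0.5423), lambda* = (-9.7676)


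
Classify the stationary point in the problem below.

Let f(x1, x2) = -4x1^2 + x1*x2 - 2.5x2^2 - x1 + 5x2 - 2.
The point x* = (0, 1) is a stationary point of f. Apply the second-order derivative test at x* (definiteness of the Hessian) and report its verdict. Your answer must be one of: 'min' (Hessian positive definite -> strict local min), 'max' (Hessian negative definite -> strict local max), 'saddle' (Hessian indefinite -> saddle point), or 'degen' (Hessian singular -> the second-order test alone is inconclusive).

Compute the Hessian H = grad^2 f:
  H = [[-8, 1], [1, -5]]
Verify stationarity: grad f(x*) = H x* + g = (0, 0).
Eigenvalues of H: -8.3028, -4.6972.
Both eigenvalues < 0, so H is negative definite -> x* is a strict local max.

max


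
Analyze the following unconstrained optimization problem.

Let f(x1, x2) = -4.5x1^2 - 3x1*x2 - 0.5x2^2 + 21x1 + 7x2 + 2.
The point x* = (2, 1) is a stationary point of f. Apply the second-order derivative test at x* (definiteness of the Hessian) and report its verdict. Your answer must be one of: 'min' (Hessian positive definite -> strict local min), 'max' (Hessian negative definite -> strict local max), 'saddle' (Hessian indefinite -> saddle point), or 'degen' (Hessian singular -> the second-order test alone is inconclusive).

Compute the Hessian H = grad^2 f:
  H = [[-9, -3], [-3, -1]]
Verify stationarity: grad f(x*) = H x* + g = (0, 0).
Eigenvalues of H: -10, 0.
H has a zero eigenvalue (singular; negative semidefinite but not definite), so H is neither positive definite, negative definite, nor indefinite. The second-order test alone is inconclusive -> degen.
(Indeed, f is constant along the null direction of H through x*, so x* is not a strict local extremum.)

degen


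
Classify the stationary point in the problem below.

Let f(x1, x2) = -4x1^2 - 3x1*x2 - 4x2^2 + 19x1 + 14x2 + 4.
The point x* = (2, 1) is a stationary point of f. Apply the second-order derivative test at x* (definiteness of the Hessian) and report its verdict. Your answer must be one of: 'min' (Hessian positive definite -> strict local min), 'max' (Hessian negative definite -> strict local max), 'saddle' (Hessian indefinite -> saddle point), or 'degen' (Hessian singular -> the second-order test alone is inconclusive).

Compute the Hessian H = grad^2 f:
  H = [[-8, -3], [-3, -8]]
Verify stationarity: grad f(x*) = H x* + g = (0, 0).
Eigenvalues of H: -11, -5.
Both eigenvalues < 0, so H is negative definite -> x* is a strict local max.

max


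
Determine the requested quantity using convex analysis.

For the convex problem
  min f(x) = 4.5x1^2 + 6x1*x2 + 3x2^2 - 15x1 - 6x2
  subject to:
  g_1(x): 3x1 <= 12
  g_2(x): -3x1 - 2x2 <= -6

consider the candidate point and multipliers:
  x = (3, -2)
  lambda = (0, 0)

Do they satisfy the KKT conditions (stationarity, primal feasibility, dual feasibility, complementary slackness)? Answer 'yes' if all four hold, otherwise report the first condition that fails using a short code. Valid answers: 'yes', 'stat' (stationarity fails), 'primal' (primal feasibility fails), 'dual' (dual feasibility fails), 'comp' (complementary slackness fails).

Gradient of f: grad f(x) = Q x + c = (0, 0)
Constraint values g_i(x) = a_i^T x - b_i:
  g_1((3, -2)) = -3
  g_2((3, -2)) = 1
Stationarity residual: grad f(x) + sum_i lambda_i a_i = (0, 0)
  -> stationarity OK
Primal feasibility (all g_i <= 0): FAILS
Dual feasibility (all lambda_i >= 0): OK
Complementary slackness (lambda_i * g_i(x) = 0 for all i): OK

Verdict: the first failing condition is primal_feasibility -> primal.

primal


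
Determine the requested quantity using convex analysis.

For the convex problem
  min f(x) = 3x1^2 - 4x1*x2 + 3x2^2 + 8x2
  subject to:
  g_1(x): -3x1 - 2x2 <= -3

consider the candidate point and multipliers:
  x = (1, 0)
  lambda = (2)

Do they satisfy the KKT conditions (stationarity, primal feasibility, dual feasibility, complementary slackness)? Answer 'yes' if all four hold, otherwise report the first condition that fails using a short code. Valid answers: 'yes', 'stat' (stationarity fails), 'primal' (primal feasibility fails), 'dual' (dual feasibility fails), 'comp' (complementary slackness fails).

Gradient of f: grad f(x) = Q x + c = (6, 4)
Constraint values g_i(x) = a_i^T x - b_i:
  g_1((1, 0)) = 0
Stationarity residual: grad f(x) + sum_i lambda_i a_i = (0, 0)
  -> stationarity OK
Primal feasibility (all g_i <= 0): OK
Dual feasibility (all lambda_i >= 0): OK
Complementary slackness (lambda_i * g_i(x) = 0 for all i): OK

Verdict: yes, KKT holds.

yes


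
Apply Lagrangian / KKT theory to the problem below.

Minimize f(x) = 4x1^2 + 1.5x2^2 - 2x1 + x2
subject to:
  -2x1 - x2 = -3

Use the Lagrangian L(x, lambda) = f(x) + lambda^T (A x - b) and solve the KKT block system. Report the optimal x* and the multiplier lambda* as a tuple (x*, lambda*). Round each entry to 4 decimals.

Form the Lagrangian:
  L(x, lambda) = (1/2) x^T Q x + c^T x + lambda^T (A x - b)
Stationarity (grad_x L = 0): Q x + c + A^T lambda = 0.
Primal feasibility: A x = b.

This gives the KKT block system:
  [ Q   A^T ] [ x     ]   [-c ]
  [ A    0  ] [ lambda ] = [ b ]

Solving the linear system:
  x*      = (1.1, 0.8)
  lambda* = (3.4)
  f(x*)   = 4.4

x* = (1.1, 0.8), lambda* = (3.4)


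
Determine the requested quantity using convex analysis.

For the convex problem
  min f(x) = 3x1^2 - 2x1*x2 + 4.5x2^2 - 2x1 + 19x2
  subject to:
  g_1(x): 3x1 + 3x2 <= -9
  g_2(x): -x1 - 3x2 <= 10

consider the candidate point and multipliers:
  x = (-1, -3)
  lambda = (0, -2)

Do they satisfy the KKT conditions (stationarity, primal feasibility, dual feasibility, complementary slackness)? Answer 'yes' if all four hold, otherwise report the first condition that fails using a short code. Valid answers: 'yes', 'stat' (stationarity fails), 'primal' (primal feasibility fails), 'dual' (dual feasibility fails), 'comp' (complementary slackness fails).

Gradient of f: grad f(x) = Q x + c = (-2, -6)
Constraint values g_i(x) = a_i^T x - b_i:
  g_1((-1, -3)) = -3
  g_2((-1, -3)) = 0
Stationarity residual: grad f(x) + sum_i lambda_i a_i = (0, 0)
  -> stationarity OK
Primal feasibility (all g_i <= 0): OK
Dual feasibility (all lambda_i >= 0): FAILS
Complementary slackness (lambda_i * g_i(x) = 0 for all i): OK

Verdict: the first failing condition is dual_feasibility -> dual.

dual


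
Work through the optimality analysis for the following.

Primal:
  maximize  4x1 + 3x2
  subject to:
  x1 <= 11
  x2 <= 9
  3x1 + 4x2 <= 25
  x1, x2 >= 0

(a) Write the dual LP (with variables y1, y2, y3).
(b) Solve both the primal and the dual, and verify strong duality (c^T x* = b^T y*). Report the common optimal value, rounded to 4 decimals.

The standard primal-dual pair for 'max c^T x s.t. A x <= b, x >= 0' is:
  Dual:  min b^T y  s.t.  A^T y >= c,  y >= 0.

So the dual LP is:
  minimize  11y1 + 9y2 + 25y3
  subject to:
    y1 + 3y3 >= 4
    y2 + 4y3 >= 3
    y1, y2, y3 >= 0

Solving the primal: x* = (8.3333, 0).
  primal value c^T x* = 33.3333.
Solving the dual: y* = (0, 0, 1.3333).
  dual value b^T y* = 33.3333.
Strong duality: c^T x* = b^T y*. Confirmed.

33.3333
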